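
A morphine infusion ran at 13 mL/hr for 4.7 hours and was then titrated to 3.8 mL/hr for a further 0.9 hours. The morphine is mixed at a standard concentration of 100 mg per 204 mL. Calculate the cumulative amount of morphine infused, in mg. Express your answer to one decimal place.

31.6 mg

Concentration = 100 mg ÷ 204 mL = 0.4901961 mg/mL
Stage 1: 13 mL/hr × 4.7 hr = 61.1 mL → 61.1 mL × 0.4901961 mg/mL = 29.95098 mg
Stage 2: 3.8 mL/hr × 0.9 hr = 3.42 mL → 3.42 mL × 0.4901961 mg/mL = 1.676471 mg
Total = 29.95098 + 1.676471 = 31.62745 mg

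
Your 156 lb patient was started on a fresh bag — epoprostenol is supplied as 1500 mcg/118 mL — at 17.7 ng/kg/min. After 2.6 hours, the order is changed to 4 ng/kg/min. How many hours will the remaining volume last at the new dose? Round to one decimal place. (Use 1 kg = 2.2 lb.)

Initial rate:
Weight = 156 lb ÷ 2.2 lb/kg = 70.90909 kg
Dose = 17.7 ng/kg/min × 70.90909 kg = 1255.091 ng/min
1255.091 ng/min × 60 min/hr = 75305.45 ng/hr
Concentration = 1500 mcg ÷ 118 mL = 12.71186 mcg/mL = 12711.86 ng/mL
Rate = 75305.45 ng/hr ÷ 12711.86 ng/mL = 5.924029 mL/hr
Volume infused so far = 5.924029 mL/hr × 2.6 hr = 15.40248 mL
Volume remaining = 118 − 15.40248 = 102.5975 mL
New rate:
Dose = 4 ng/kg/min × 70.90909 kg = 283.6364 ng/min
283.6364 ng/min × 60 min/hr = 17018.18 ng/hr
Rate = 17018.18 ng/hr ÷ 12711.86 ng/mL = 1.338764 mL/hr
Time remaining = 102.5975 mL ÷ 1.338764 mL/hr = 76.63603 hr

76.6 hours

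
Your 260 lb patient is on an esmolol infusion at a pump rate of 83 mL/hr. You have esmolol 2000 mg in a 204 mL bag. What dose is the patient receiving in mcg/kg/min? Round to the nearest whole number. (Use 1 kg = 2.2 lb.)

115 mcg/kg/min

Weight = 260 lb ÷ 2.2 lb/kg = 118.1818 kg
Concentration = 2000 mg ÷ 204 mL = 9.803922 mg/mL = 9803.922 mcg/mL
Drug rate = 83 mL/hr × 9803.922 mcg/mL = 813725.5 mcg/hr
813725.5 mcg/hr ÷ 60 min/hr = 13562.09 mcg/min
13562.09 mcg/min ÷ 118.1818 kg = 114.7562 mcg/kg/min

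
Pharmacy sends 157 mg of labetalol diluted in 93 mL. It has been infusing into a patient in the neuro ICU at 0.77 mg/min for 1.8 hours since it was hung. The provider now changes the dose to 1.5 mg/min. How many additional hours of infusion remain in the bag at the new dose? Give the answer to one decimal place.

Initial rate:
0.77 mg/min × 60 min/hr = 46.2 mg/hr
Concentration = 157 mg ÷ 93 mL = 1.688172 mg/mL
Rate = 46.2 mg/hr ÷ 1.688172 mg/mL = 27.36688 mL/hr
Volume infused so far = 27.36688 mL/hr × 1.8 hr = 49.26038 mL
Volume remaining = 93 − 49.26038 = 43.73962 mL
New rate:
1.5 mg/min × 60 min/hr = 90 mg/hr
Rate = 90 mg/hr ÷ 1.688172 mg/mL = 53.3121 mL/hr
Time remaining = 43.73962 mL ÷ 53.3121 mL/hr = 0.8204444 hr

0.8 hours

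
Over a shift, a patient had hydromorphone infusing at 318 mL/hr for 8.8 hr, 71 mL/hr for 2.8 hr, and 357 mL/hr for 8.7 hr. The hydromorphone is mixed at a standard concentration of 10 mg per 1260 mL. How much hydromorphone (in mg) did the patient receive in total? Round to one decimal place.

Concentration = 10 mg ÷ 1260 mL = 0.007936508 mg/mL
Stage 1: 318 mL/hr × 8.8 hr = 2798.4 mL → 2798.4 mL × 0.007936508 mg/mL = 22.20952 mg
Stage 2: 71 mL/hr × 2.8 hr = 198.8 mL → 198.8 mL × 0.007936508 mg/mL = 1.577778 mg
Stage 3: 357 mL/hr × 8.7 hr = 3105.9 mL → 3105.9 mL × 0.007936508 mg/mL = 24.65 mg
Total = 22.20952 + 1.577778 + 24.65 = 48.4373 mg

48.4 mg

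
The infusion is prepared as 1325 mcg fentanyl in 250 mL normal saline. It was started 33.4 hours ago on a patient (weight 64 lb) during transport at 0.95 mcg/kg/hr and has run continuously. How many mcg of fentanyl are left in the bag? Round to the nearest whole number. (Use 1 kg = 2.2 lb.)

Weight = 64 lb ÷ 2.2 lb/kg = 29.09091 kg
Dose = 0.95 mcg/kg/hr × 29.09091 kg = 27.63636 mcg/hr
Concentration = 1325 mcg ÷ 250 mL = 5.3 mcg/mL
Rate = 27.63636 mcg/hr ÷ 5.3 mcg/mL = 5.214408 mL/hr
Volume infused = 5.214408 mL/hr × 33.4 hr = 174.1612 mL
Volume remaining = 250 − 174.1612 = 75.83877 mL
Drug remaining = 75.83877 mL × 5.3 mcg/mL = 401.9455 mcg

402 mcg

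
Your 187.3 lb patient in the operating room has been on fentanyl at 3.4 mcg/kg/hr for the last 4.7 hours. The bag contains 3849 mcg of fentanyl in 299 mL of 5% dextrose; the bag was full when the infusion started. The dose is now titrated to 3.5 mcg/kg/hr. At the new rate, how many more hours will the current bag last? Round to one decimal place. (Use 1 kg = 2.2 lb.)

8.4 hours

Initial rate:
Weight = 187.3 lb ÷ 2.2 lb/kg = 85.13636 kg
Dose = 3.4 mcg/kg/hr × 85.13636 kg = 289.4636 mcg/hr
Concentration = 3849 mcg ÷ 299 mL = 12.87291 mcg/mL
Rate = 289.4636 mcg/hr ÷ 12.87291 mcg/mL = 22.48626 mL/hr
Volume infused so far = 22.48626 mL/hr × 4.7 hr = 105.6854 mL
Volume remaining = 299 − 105.6854 = 193.3146 mL
New rate:
Dose = 3.5 mcg/kg/hr × 85.13636 kg = 297.9773 mcg/hr
Rate = 297.9773 mcg/hr ÷ 12.87291 mcg/mL = 23.14762 mL/hr
Time remaining = 193.3146 mL ÷ 23.14762 mL/hr = 8.351378 hr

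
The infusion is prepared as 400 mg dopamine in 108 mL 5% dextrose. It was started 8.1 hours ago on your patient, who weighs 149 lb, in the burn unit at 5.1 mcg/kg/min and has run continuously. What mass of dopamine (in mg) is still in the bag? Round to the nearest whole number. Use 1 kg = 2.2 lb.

232 mg

Weight = 149 lb ÷ 2.2 lb/kg = 67.72727 kg
Dose = 5.1 mcg/kg/min × 67.72727 kg = 345.4091 mcg/min
345.4091 mcg/min × 60 min/hr = 20724.55 mcg/hr
Concentration = 400 mg ÷ 108 mL = 3.703704 mg/mL = 3703.704 mcg/mL
Rate = 20724.55 mcg/hr ÷ 3703.704 mcg/mL = 5.595627 mL/hr
Volume infused = 5.595627 mL/hr × 8.1 hr = 45.32458 mL
Volume remaining = 108 − 45.32458 = 62.67542 mL
Drug remaining = 62.67542 mL × 3703.704 mcg/mL = 232131.2 mcg = 232.1312 mg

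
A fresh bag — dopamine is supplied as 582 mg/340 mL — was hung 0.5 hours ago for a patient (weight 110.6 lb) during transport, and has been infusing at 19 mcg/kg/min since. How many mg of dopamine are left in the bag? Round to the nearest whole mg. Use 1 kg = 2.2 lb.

553 mg

Weight = 110.6 lb ÷ 2.2 lb/kg = 50.27273 kg
Dose = 19 mcg/kg/min × 50.27273 kg = 955.1818 mcg/min
955.1818 mcg/min × 60 min/hr = 57310.91 mcg/hr
Concentration = 582 mg ÷ 340 mL = 1.711765 mg/mL = 1711.765 mcg/mL
Rate = 57310.91 mcg/hr ÷ 1711.765 mcg/mL = 33.4806 mL/hr
Volume infused = 33.4806 mL/hr × 0.5 hr = 16.7403 mL
Volume remaining = 340 − 16.7403 = 323.2597 mL
Drug remaining = 323.2597 mL × 1711.765 mcg/mL = 553344.5 mcg = 553.3445 mg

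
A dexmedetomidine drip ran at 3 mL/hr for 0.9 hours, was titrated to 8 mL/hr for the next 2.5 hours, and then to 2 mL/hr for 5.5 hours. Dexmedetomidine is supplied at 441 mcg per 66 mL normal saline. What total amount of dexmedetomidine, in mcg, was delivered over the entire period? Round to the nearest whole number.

225 mcg

Concentration = 441 mcg ÷ 66 mL = 6.681818 mcg/mL
Stage 1: 3 mL/hr × 0.9 hr = 2.7 mL → 2.7 mL × 6.681818 mcg/mL = 18.04091 mcg
Stage 2: 8 mL/hr × 2.5 hr = 20 mL → 20 mL × 6.681818 mcg/mL = 133.6364 mcg
Stage 3: 2 mL/hr × 5.5 hr = 11 mL → 11 mL × 6.681818 mcg/mL = 73.5 mcg
Total = 18.04091 + 133.6364 + 73.5 = 225.1773 mcg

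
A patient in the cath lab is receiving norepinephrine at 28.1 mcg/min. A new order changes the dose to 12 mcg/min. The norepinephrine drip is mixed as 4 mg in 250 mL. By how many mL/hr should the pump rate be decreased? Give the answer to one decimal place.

60.4 mL/hr

At the current dose:
28.1 mcg/min × 60 min/hr = 1686 mcg/hr
Concentration = 4 mg ÷ 250 mL = 0.016 mg/mL = 16 mcg/mL
Rate = 1686 mcg/hr ÷ 16 mcg/mL = 105.375 mL/hr
At the new dose:
12 mcg/min × 60 min/hr = 720 mcg/hr
Rate = 720 mcg/hr ÷ 16 mcg/mL = 45 mL/hr
Change = 45 − 105.375 = -60.375 mL/hr → 60.375 mL/hr decrease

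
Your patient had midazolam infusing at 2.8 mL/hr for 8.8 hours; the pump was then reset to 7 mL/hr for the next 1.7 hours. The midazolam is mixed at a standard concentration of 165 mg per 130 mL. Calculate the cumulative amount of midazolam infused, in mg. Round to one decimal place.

46.4 mg

Concentration = 165 mg ÷ 130 mL = 1.269231 mg/mL
Stage 1: 2.8 mL/hr × 8.8 hr = 24.64 mL → 24.64 mL × 1.269231 mg/mL = 31.27385 mg
Stage 2: 7 mL/hr × 1.7 hr = 11.9 mL → 11.9 mL × 1.269231 mg/mL = 15.10385 mg
Total = 31.27385 + 15.10385 = 46.37769 mg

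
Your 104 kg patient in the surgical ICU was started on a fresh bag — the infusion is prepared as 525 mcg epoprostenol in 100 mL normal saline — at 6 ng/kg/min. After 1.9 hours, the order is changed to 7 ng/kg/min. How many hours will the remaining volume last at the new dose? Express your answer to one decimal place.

Initial rate:
Dose = 6 ng/kg/min × 104 kg = 624 ng/min
624 ng/min × 60 min/hr = 37440 ng/hr
Concentration = 525 mcg ÷ 100 mL = 5.25 mcg/mL = 5250 ng/mL
Rate = 37440 ng/hr ÷ 5250 ng/mL = 7.131429 mL/hr
Volume infused so far = 7.131429 mL/hr × 1.9 hr = 13.54971 mL
Volume remaining = 100 − 13.54971 = 86.45029 mL
New rate:
Dose = 7 ng/kg/min × 104 kg = 728 ng/min
728 ng/min × 60 min/hr = 43680 ng/hr
Rate = 43680 ng/hr ÷ 5250 ng/mL = 8.32 mL/hr
Time remaining = 86.45029 mL ÷ 8.32 mL/hr = 10.39066 hr

10.4 hours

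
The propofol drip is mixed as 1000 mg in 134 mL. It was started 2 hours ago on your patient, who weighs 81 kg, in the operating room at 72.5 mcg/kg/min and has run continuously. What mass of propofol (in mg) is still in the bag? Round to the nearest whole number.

Dose = 72.5 mcg/kg/min × 81 kg = 5872.5 mcg/min
5872.5 mcg/min × 60 min/hr = 352350 mcg/hr
Concentration = 1000 mg ÷ 134 mL = 7.462687 mg/mL = 7462.687 mcg/mL
Rate = 352350 mcg/hr ÷ 7462.687 mcg/mL = 47.2149 mL/hr
Volume infused = 47.2149 mL/hr × 2 hr = 94.4298 mL
Volume remaining = 134 − 94.4298 = 39.5702 mL
Drug remaining = 39.5702 mL × 7462.687 mcg/mL = 295300 mcg = 295.3 mg

295 mg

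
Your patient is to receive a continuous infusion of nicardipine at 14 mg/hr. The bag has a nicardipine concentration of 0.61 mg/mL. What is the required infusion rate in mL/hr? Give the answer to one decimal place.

23.0 mL/hr

Rate = 14 mg/hr ÷ 0.61 mg/mL = 22.95082 mL/hr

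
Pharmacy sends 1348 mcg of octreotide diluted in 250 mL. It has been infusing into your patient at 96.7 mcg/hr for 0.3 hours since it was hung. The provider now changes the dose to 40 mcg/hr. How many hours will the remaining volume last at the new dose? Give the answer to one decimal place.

33.0 hours

Initial rate:
Concentration = 1348 mcg ÷ 250 mL = 5.392 mcg/mL
Rate = 96.7 mcg/hr ÷ 5.392 mcg/mL = 17.93398 mL/hr
Volume infused so far = 17.93398 mL/hr × 0.3 hr = 5.380193 mL
Volume remaining = 250 − 5.380193 = 244.6198 mL
New rate:
Rate = 40 mcg/hr ÷ 5.392 mcg/mL = 7.418398 mL/hr
Time remaining = 244.6198 mL ÷ 7.418398 mL/hr = 32.97475 hr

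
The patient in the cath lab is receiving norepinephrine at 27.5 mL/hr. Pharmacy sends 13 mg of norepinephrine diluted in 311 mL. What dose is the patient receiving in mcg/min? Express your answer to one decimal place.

Concentration = 13 mg ÷ 311 mL = 0.04180064 mg/mL = 41.80064 mcg/mL
Drug rate = 27.5 mL/hr × 41.80064 mcg/mL = 1149.518 mcg/hr
1149.518 mcg/hr ÷ 60 min/hr = 19.15863 mcg/min

19.2 mcg/min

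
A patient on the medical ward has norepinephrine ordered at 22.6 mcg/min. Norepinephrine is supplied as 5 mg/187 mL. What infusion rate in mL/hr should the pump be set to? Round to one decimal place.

50.7 mL/hr

22.6 mcg/min × 60 min/hr = 1356 mcg/hr
Concentration = 5 mg ÷ 187 mL = 0.02673797 mg/mL = 26.73797 mcg/mL
Rate = 1356 mcg/hr ÷ 26.73797 mcg/mL = 50.7144 mL/hr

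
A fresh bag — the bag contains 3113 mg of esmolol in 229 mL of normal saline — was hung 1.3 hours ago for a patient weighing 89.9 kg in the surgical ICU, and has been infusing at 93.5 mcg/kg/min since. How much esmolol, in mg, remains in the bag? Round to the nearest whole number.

Dose = 93.5 mcg/kg/min × 89.9 kg = 8405.65 mcg/min
8405.65 mcg/min × 60 min/hr = 504339 mcg/hr
Concentration = 3113 mg ÷ 229 mL = 13.59389 mg/mL = 13593.89 mcg/mL
Rate = 504339 mcg/hr ÷ 13593.89 mcg/mL = 37.10043 mL/hr
Volume infused = 37.10043 mL/hr × 1.3 hr = 48.23056 mL
Volume remaining = 229 − 48.23056 = 180.7694 mL
Drug remaining = 180.7694 mL × 13593.89 mcg/mL = 2457359 mcg = 2457.359 mg

2457 mg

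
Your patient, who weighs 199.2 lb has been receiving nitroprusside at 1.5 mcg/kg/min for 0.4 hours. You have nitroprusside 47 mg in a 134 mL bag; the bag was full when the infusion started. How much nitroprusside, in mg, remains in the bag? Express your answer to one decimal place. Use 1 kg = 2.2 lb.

43.7 mg

Weight = 199.2 lb ÷ 2.2 lb/kg = 90.54545 kg
Dose = 1.5 mcg/kg/min × 90.54545 kg = 135.8182 mcg/min
135.8182 mcg/min × 60 min/hr = 8149.091 mcg/hr
Concentration = 47 mg ÷ 134 mL = 0.3507463 mg/mL = 350.7463 mcg/mL
Rate = 8149.091 mcg/hr ÷ 350.7463 mcg/mL = 23.23358 mL/hr
Volume infused = 23.23358 mL/hr × 0.4 hr = 9.293431 mL
Volume remaining = 134 − 9.293431 = 124.7066 mL
Drug remaining = 124.7066 mL × 350.7463 mcg/mL = 43740.36 mcg = 43.74036 mg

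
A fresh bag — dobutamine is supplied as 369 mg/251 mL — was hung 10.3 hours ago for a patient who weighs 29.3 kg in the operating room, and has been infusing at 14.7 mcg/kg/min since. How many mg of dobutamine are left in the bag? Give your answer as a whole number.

103 mg

Dose = 14.7 mcg/kg/min × 29.3 kg = 430.71 mcg/min
430.71 mcg/min × 60 min/hr = 25842.6 mcg/hr
Concentration = 369 mg ÷ 251 mL = 1.47012 mg/mL = 1470.12 mcg/mL
Rate = 25842.6 mcg/hr ÷ 1470.12 mcg/mL = 17.57857 mL/hr
Volume infused = 17.57857 mL/hr × 10.3 hr = 181.0593 mL
Volume remaining = 251 − 181.0593 = 69.94072 mL
Drug remaining = 69.94072 mL × 1470.12 mcg/mL = 102821.2 mcg = 102.8212 mg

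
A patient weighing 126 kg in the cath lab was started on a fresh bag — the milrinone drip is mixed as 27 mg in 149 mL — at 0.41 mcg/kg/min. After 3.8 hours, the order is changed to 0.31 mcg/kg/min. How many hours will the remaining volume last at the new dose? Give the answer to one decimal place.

6.5 hours

Initial rate:
Dose = 0.41 mcg/kg/min × 126 kg = 51.66 mcg/min
51.66 mcg/min × 60 min/hr = 3099.6 mcg/hr
Concentration = 27 mg ÷ 149 mL = 0.1812081 mg/mL = 181.2081 mcg/mL
Rate = 3099.6 mcg/hr ÷ 181.2081 mcg/mL = 17.1052 mL/hr
Volume infused so far = 17.1052 mL/hr × 3.8 hr = 64.99976 mL
Volume remaining = 149 − 64.99976 = 84.00024 mL
New rate:
Dose = 0.31 mcg/kg/min × 126 kg = 39.06 mcg/min
39.06 mcg/min × 60 min/hr = 2343.6 mcg/hr
Rate = 2343.6 mcg/hr ÷ 181.2081 mcg/mL = 12.9332 mL/hr
Time remaining = 84.00024 mL ÷ 12.9332 mL/hr = 6.494931 hr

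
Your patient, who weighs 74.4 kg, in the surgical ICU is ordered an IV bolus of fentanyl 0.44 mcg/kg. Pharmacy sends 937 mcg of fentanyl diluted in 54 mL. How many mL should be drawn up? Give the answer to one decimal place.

1.9 mL

Dose = 0.44 mcg/kg × 74.4 kg = 32.736 mcg
Concentration = 937 mcg ÷ 54 mL = 17.35185 mcg/mL
Volume = 32.736 mcg ÷ 17.35185 mcg/mL = 1.8866 mL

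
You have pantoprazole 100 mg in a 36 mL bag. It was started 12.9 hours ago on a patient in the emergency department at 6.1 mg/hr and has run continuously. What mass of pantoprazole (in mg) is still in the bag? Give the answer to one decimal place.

21.3 mg

Concentration = 100 mg ÷ 36 mL = 2.777778 mg/mL
Rate = 6.1 mg/hr ÷ 2.777778 mg/mL = 2.196 mL/hr
Volume infused = 2.196 mL/hr × 12.9 hr = 28.3284 mL
Volume remaining = 36 − 28.3284 = 7.6716 mL
Drug remaining = 7.6716 mL × 2.777778 mg/mL = 21.31 mg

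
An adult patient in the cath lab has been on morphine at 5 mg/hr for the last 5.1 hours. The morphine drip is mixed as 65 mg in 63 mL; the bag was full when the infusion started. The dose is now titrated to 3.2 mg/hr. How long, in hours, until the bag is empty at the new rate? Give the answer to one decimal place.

12.3 hours

Initial rate:
Concentration = 65 mg ÷ 63 mL = 1.031746 mg/mL
Rate = 5 mg/hr ÷ 1.031746 mg/mL = 4.846154 mL/hr
Volume infused so far = 4.846154 mL/hr × 5.1 hr = 24.71538 mL
Volume remaining = 63 − 24.71538 = 38.28462 mL
New rate:
Rate = 3.2 mg/hr ÷ 1.031746 mg/mL = 3.101538 mL/hr
Time remaining = 38.28462 mL ÷ 3.101538 mL/hr = 12.34375 hr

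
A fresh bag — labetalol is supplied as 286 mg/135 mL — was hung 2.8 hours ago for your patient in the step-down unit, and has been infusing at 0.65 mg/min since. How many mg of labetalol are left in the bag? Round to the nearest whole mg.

177 mg

0.65 mg/min × 60 min/hr = 39 mg/hr
Concentration = 286 mg ÷ 135 mL = 2.118519 mg/mL
Rate = 39 mg/hr ÷ 2.118519 mg/mL = 18.40909 mL/hr
Volume infused = 18.40909 mL/hr × 2.8 hr = 51.54545 mL
Volume remaining = 135 − 51.54545 = 83.45455 mL
Drug remaining = 83.45455 mL × 2.118519 mg/mL = 176.8 mg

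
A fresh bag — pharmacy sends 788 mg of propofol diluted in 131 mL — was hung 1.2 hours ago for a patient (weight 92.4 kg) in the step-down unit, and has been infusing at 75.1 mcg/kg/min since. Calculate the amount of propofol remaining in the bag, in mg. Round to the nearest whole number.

288 mg

Dose = 75.1 mcg/kg/min × 92.4 kg = 6939.24 mcg/min
6939.24 mcg/min × 60 min/hr = 416354.4 mcg/hr
Concentration = 788 mg ÷ 131 mL = 6.015267 mg/mL = 6015.267 mcg/mL
Rate = 416354.4 mcg/hr ÷ 6015.267 mcg/mL = 69.21628 mL/hr
Volume infused = 69.21628 mL/hr × 1.2 hr = 83.05953 mL
Volume remaining = 131 − 83.05953 = 47.94047 mL
Drug remaining = 47.94047 mL × 6015.267 mcg/mL = 288374.7 mcg = 288.3747 mg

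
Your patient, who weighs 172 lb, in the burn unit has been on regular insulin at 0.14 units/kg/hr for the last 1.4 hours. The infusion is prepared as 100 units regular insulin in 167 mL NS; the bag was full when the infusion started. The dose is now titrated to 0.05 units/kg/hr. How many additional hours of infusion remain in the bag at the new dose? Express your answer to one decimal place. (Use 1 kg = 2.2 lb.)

Initial rate:
Weight = 172 lb ÷ 2.2 lb/kg = 78.18182 kg
Dose = 0.14 units/kg/hr × 78.18182 kg = 10.94545 units/hr
Concentration = 100 units ÷ 167 mL = 0.5988024 units/mL
Rate = 10.94545 units/hr ÷ 0.5988024 units/mL = 18.27891 mL/hr
Volume infused so far = 18.27891 mL/hr × 1.4 hr = 25.59047 mL
Volume remaining = 167 − 25.59047 = 141.4095 mL
New rate:
Dose = 0.05 units/kg/hr × 78.18182 kg = 3.909091 units/hr
Rate = 3.909091 units/hr ÷ 0.5988024 units/mL = 6.528182 mL/hr
Time remaining = 141.4095 mL ÷ 6.528182 mL/hr = 21.6614 hr

21.7 hours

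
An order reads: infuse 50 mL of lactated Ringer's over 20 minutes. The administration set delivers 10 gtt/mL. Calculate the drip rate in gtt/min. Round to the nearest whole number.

25 gtt/min

50 mL ÷ (20 min) = 2.5 mL/min
2.5 mL/min × 10 gtt/mL = 25 gtt/min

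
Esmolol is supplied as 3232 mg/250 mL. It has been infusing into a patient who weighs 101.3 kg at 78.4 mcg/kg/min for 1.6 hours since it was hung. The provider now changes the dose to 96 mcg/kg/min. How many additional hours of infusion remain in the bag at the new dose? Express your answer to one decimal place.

4.2 hours

Initial rate:
Dose = 78.4 mcg/kg/min × 101.3 kg = 7941.92 mcg/min
7941.92 mcg/min × 60 min/hr = 476515.2 mcg/hr
Concentration = 3232 mg ÷ 250 mL = 12.928 mg/mL = 12928 mcg/mL
Rate = 476515.2 mcg/hr ÷ 12928 mcg/mL = 36.85916 mL/hr
Volume infused so far = 36.85916 mL/hr × 1.6 hr = 58.97465 mL
Volume remaining = 250 − 58.97465 = 191.0253 mL
New rate:
Dose = 96 mcg/kg/min × 101.3 kg = 9724.8 mcg/min
9724.8 mcg/min × 60 min/hr = 583488 mcg/hr
Rate = 583488 mcg/hr ÷ 12928 mcg/mL = 45.13366 mL/hr
Time remaining = 191.0253 mL ÷ 45.13366 mL/hr = 4.232436 hr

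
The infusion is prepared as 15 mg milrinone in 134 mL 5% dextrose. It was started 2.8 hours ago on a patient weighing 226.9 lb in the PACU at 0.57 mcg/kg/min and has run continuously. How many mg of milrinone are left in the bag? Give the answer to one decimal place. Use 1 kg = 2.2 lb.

Weight = 226.9 lb ÷ 2.2 lb/kg = 103.1364 kg
Dose = 0.57 mcg/kg/min × 103.1364 kg = 58.78773 mcg/min
58.78773 mcg/min × 60 min/hr = 3527.264 mcg/hr
Concentration = 15 mg ÷ 134 mL = 0.1119403 mg/mL = 111.9403 mcg/mL
Rate = 3527.264 mcg/hr ÷ 111.9403 mcg/mL = 31.51022 mL/hr
Volume infused = 31.51022 mL/hr × 2.8 hr = 88.22862 mL
Volume remaining = 134 − 88.22862 = 45.77138 mL
Drug remaining = 45.77138 mL × 111.9403 mcg/mL = 5123.662 mcg = 5.123662 mg

5.1 mg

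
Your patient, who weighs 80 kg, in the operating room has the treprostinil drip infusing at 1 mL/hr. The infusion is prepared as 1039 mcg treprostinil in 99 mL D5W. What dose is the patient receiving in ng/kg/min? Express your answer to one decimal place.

Concentration = 1039 mcg ÷ 99 mL = 10.49495 mcg/mL = 10494.95 ng/mL
Drug rate = 1 mL/hr × 10494.95 ng/mL = 10494.95 ng/hr
10494.95 ng/hr ÷ 60 min/hr = 174.9158 ng/min
174.9158 ng/min ÷ 80 kg = 2.186448 ng/kg/min

2.2 ng/kg/min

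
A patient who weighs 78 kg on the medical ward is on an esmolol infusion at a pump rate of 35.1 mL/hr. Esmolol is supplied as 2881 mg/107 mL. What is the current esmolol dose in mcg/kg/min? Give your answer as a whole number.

202 mcg/kg/min

Concentration = 2881 mg ÷ 107 mL = 26.92523 mg/mL = 26925.23 mcg/mL
Drug rate = 35.1 mL/hr × 26925.23 mcg/mL = 945075.7 mcg/hr
945075.7 mcg/hr ÷ 60 min/hr = 15751.26 mcg/min
15751.26 mcg/min ÷ 78 kg = 201.9393 mcg/kg/min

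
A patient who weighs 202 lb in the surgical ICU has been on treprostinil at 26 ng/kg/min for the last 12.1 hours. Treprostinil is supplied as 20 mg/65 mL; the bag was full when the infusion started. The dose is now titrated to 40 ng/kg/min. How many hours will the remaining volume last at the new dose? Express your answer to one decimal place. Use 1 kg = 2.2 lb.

Initial rate:
Weight = 202 lb ÷ 2.2 lb/kg = 91.81818 kg
Dose = 26 ng/kg/min × 91.81818 kg = 2387.273 ng/min
2387.273 ng/min × 60 min/hr = 143236.4 ng/hr
Concentration = 20 mg ÷ 65 mL = 0.3076923 mg/mL = 307692.3 ng/mL
Rate = 143236.4 ng/hr ÷ 307692.3 ng/mL = 0.4655182 mL/hr
Volume infused so far = 0.4655182 mL/hr × 12.1 hr = 5.63277 mL
Volume remaining = 65 − 5.63277 = 59.36723 mL
New rate:
Dose = 40 ng/kg/min × 91.81818 kg = 3672.727 ng/min
3672.727 ng/min × 60 min/hr = 220363.6 ng/hr
Rate = 220363.6 ng/hr ÷ 307692.3 ng/mL = 0.7161818 mL/hr
Time remaining = 59.36723 mL ÷ 0.7161818 mL/hr = 82.89408 hr

82.9 hours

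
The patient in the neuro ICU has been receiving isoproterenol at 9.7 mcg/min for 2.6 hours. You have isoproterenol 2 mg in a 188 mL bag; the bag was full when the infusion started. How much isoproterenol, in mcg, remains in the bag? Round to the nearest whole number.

487 mcg

9.7 mcg/min × 60 min/hr = 582 mcg/hr
Concentration = 2 mg ÷ 188 mL = 0.0106383 mg/mL = 10.6383 mcg/mL
Rate = 582 mcg/hr ÷ 10.6383 mcg/mL = 54.708 mL/hr
Volume infused = 54.708 mL/hr × 2.6 hr = 142.2408 mL
Volume remaining = 188 − 142.2408 = 45.7592 mL
Drug remaining = 45.7592 mL × 10.6383 mcg/mL = 486.8 mcg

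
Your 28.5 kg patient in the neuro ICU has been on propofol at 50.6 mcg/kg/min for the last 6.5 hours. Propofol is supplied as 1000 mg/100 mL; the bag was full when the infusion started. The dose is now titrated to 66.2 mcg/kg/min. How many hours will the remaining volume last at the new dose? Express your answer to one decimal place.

3.9 hours

Initial rate:
Dose = 50.6 mcg/kg/min × 28.5 kg = 1442.1 mcg/min
1442.1 mcg/min × 60 min/hr = 86526 mcg/hr
Concentration = 1000 mg ÷ 100 mL = 10 mg/mL = 10000 mcg/mL
Rate = 86526 mcg/hr ÷ 10000 mcg/mL = 8.6526 mL/hr
Volume infused so far = 8.6526 mL/hr × 6.5 hr = 56.2419 mL
Volume remaining = 100 − 56.2419 = 43.7581 mL
New rate:
Dose = 66.2 mcg/kg/min × 28.5 kg = 1886.7 mcg/min
1886.7 mcg/min × 60 min/hr = 113202 mcg/hr
Rate = 113202 mcg/hr ÷ 10000 mcg/mL = 11.3202 mL/hr
Time remaining = 43.7581 mL ÷ 11.3202 mL/hr = 3.865488 hr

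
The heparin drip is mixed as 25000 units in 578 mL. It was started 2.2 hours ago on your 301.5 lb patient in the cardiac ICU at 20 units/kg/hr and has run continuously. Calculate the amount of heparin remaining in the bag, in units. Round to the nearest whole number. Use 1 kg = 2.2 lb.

Weight = 301.5 lb ÷ 2.2 lb/kg = 137.0455 kg
Dose = 20 units/kg/hr × 137.0455 kg = 2740.909 units/hr
Concentration = 25000 units ÷ 578 mL = 43.2526 units/mL
Rate = 2740.909 units/hr ÷ 43.2526 units/mL = 63.36982 mL/hr
Volume infused = 63.36982 mL/hr × 2.2 hr = 139.4136 mL
Volume remaining = 578 − 139.4136 = 438.5864 mL
Drug remaining = 438.5864 mL × 43.2526 units/mL = 18970 units

18970 units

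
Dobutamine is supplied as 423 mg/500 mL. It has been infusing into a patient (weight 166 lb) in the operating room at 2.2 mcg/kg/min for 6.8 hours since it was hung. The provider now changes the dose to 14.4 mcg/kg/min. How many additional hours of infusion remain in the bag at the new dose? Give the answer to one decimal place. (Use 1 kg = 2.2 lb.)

Initial rate:
Weight = 166 lb ÷ 2.2 lb/kg = 75.45455 kg
Dose = 2.2 mcg/kg/min × 75.45455 kg = 166 mcg/min
166 mcg/min × 60 min/hr = 9960 mcg/hr
Concentration = 423 mg ÷ 500 mL = 0.846 mg/mL = 846 mcg/mL
Rate = 9960 mcg/hr ÷ 846 mcg/mL = 11.77305 mL/hr
Volume infused so far = 11.77305 mL/hr × 6.8 hr = 80.05674 mL
Volume remaining = 500 − 80.05674 = 419.9433 mL
New rate:
Dose = 14.4 mcg/kg/min × 75.45455 kg = 1086.545 mcg/min
1086.545 mcg/min × 60 min/hr = 65192.73 mcg/hr
Rate = 65192.73 mcg/hr ÷ 846 mcg/mL = 77.05996 mL/hr
Time remaining = 419.9433 mL ÷ 77.05996 mL/hr = 5.449565 hr

5.4 hours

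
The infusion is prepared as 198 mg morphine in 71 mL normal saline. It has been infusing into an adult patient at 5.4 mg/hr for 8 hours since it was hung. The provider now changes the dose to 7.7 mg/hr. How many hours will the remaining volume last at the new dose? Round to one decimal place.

20.1 hours

Initial rate:
Concentration = 198 mg ÷ 71 mL = 2.788732 mg/mL
Rate = 5.4 mg/hr ÷ 2.788732 mg/mL = 1.936364 mL/hr
Volume infused so far = 1.936364 mL/hr × 8 hr = 15.49091 mL
Volume remaining = 71 − 15.49091 = 55.50909 mL
New rate:
Rate = 7.7 mg/hr ÷ 2.788732 mg/mL = 2.761111 mL/hr
Time remaining = 55.50909 mL ÷ 2.761111 mL/hr = 20.1039 hr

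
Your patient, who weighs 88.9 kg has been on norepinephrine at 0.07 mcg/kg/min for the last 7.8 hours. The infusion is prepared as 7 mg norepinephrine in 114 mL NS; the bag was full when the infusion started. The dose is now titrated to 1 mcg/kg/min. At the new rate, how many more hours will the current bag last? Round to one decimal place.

0.8 hours

Initial rate:
Dose = 0.07 mcg/kg/min × 88.9 kg = 6.223 mcg/min
6.223 mcg/min × 60 min/hr = 373.38 mcg/hr
Concentration = 7 mg ÷ 114 mL = 0.06140351 mg/mL = 61.40351 mcg/mL
Rate = 373.38 mcg/hr ÷ 61.40351 mcg/mL = 6.08076 mL/hr
Volume infused so far = 6.08076 mL/hr × 7.8 hr = 47.42993 mL
Volume remaining = 114 − 47.42993 = 66.57007 mL
New rate:
Dose = 1 mcg/kg/min × 88.9 kg = 88.9 mcg/min
88.9 mcg/min × 60 min/hr = 5334 mcg/hr
Rate = 5334 mcg/hr ÷ 61.40351 mcg/mL = 86.868 mL/hr
Time remaining = 66.57007 mL ÷ 86.868 mL/hr = 0.766336 hr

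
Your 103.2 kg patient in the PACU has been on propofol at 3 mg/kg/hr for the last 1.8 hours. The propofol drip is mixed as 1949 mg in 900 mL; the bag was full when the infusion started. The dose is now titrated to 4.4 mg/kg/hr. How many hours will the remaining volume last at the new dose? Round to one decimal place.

Initial rate:
Dose = 3 mg/kg/hr × 103.2 kg = 309.6 mg/hr
Concentration = 1949 mg ÷ 900 mL = 2.165556 mg/mL
Rate = 309.6 mg/hr ÷ 2.165556 mg/mL = 142.9656 mL/hr
Volume infused so far = 142.9656 mL/hr × 1.8 hr = 257.3381 mL
Volume remaining = 900 − 257.3381 = 642.6619 mL
New rate:
Dose = 4.4 mg/kg/hr × 103.2 kg = 454.08 mg/hr
Rate = 454.08 mg/hr ÷ 2.165556 mg/mL = 209.6829 mL/hr
Time remaining = 642.6619 mL ÷ 209.6829 mL/hr = 3.064922 hr

3.1 hours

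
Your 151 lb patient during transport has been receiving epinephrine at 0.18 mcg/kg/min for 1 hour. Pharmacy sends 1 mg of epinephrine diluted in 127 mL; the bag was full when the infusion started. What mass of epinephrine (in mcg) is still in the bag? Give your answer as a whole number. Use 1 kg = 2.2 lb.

259 mcg

Weight = 151 lb ÷ 2.2 lb/kg = 68.63636 kg
Dose = 0.18 mcg/kg/min × 68.63636 kg = 12.35455 mcg/min
12.35455 mcg/min × 60 min/hr = 741.2727 mcg/hr
Concentration = 1 mg ÷ 127 mL = 0.007874016 mg/mL = 7.874016 mcg/mL
Rate = 741.2727 mcg/hr ÷ 7.874016 mcg/mL = 94.14164 mL/hr
Volume infused = 94.14164 mL/hr × 1 hr = 94.14164 mL
Volume remaining = 127 − 94.14164 = 32.85836 mL
Drug remaining = 32.85836 mL × 7.874016 mcg/mL = 258.7273 mcg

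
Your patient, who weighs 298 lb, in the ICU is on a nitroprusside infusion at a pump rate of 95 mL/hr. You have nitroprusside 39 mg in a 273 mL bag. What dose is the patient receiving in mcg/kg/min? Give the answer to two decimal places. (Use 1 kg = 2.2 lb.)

1.67 mcg/kg/min

Weight = 298 lb ÷ 2.2 lb/kg = 135.4545 kg
Concentration = 39 mg ÷ 273 mL = 0.1428571 mg/mL = 142.8571 mcg/mL
Drug rate = 95 mL/hr × 142.8571 mcg/mL = 13571.43 mcg/hr
13571.43 mcg/hr ÷ 60 min/hr = 226.1905 mcg/min
226.1905 mcg/min ÷ 135.4545 kg = 1.669863 mcg/kg/min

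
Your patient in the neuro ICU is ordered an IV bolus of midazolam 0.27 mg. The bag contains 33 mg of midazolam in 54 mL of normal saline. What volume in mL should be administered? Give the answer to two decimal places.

0.44 mL

Concentration = 33 mg ÷ 54 mL = 0.6111111 mg/mL
Volume = 0.27 mg ÷ 0.6111111 mg/mL = 0.4418182 mL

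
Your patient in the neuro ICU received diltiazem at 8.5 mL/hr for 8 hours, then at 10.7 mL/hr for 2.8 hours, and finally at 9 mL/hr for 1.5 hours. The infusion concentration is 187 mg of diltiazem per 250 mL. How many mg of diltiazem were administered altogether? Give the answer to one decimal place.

83.4 mg

Concentration = 187 mg ÷ 250 mL = 0.748 mg/mL
Stage 1: 8.5 mL/hr × 8 hr = 68 mL → 68 mL × 0.748 mg/mL = 50.864 mg
Stage 2: 10.7 mL/hr × 2.8 hr = 29.96 mL → 29.96 mL × 0.748 mg/mL = 22.41008 mg
Stage 3: 9 mL/hr × 1.5 hr = 13.5 mL → 13.5 mL × 0.748 mg/mL = 10.098 mg
Total = 50.864 + 22.41008 + 10.098 = 83.37208 mg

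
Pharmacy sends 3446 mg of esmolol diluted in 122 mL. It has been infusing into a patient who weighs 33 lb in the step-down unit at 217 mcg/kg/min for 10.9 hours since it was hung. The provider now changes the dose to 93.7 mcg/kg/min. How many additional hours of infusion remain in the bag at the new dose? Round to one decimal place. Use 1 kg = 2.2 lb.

Initial rate:
Weight = 33 lb ÷ 2.2 lb/kg = 15 kg
Dose = 217 mcg/kg/min × 15 kg = 3255 mcg/min
3255 mcg/min × 60 min/hr = 195300 mcg/hr
Concentration = 3446 mg ÷ 122 mL = 28.2459 mg/mL = 28245.9 mcg/mL
Rate = 195300 mcg/hr ÷ 28245.9 mcg/mL = 6.914277 mL/hr
Volume infused so far = 6.914277 mL/hr × 10.9 hr = 75.36562 mL
Volume remaining = 122 − 75.36562 = 46.63438 mL
New rate:
Dose = 93.7 mcg/kg/min × 15 kg = 1405.5 mcg/min
1405.5 mcg/min × 60 min/hr = 84330 mcg/hr
Rate = 84330 mcg/hr ÷ 28245.9 mcg/mL = 2.985566 mL/hr
Time remaining = 46.63438 mL ÷ 2.985566 mL/hr = 15.61995 hr

15.6 hours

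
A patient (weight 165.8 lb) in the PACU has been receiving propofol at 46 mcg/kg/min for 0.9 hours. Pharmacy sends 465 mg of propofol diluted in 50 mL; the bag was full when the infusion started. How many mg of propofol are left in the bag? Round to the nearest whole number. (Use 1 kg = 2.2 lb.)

Weight = 165.8 lb ÷ 2.2 lb/kg = 75.36364 kg
Dose = 46 mcg/kg/min × 75.36364 kg = 3466.727 mcg/min
3466.727 mcg/min × 60 min/hr = 208003.6 mcg/hr
Concentration = 465 mg ÷ 50 mL = 9.3 mg/mL = 9300 mcg/mL
Rate = 208003.6 mcg/hr ÷ 9300 mcg/mL = 22.36598 mL/hr
Volume infused = 22.36598 mL/hr × 0.9 hr = 20.12938 mL
Volume remaining = 50 − 20.12938 = 29.87062 mL
Drug remaining = 29.87062 mL × 9300 mcg/mL = 277796.7 mcg = 277.7967 mg

278 mg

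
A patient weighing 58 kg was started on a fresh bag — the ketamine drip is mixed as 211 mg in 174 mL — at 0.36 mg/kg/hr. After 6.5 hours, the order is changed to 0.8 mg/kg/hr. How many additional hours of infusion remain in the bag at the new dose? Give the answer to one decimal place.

1.6 hours

Initial rate:
Dose = 0.36 mg/kg/hr × 58 kg = 20.88 mg/hr
Concentration = 211 mg ÷ 174 mL = 1.212644 mg/mL
Rate = 20.88 mg/hr ÷ 1.212644 mg/mL = 17.21858 mL/hr
Volume infused so far = 17.21858 mL/hr × 6.5 hr = 111.9208 mL
Volume remaining = 174 − 111.9208 = 62.07924 mL
New rate:
Dose = 0.8 mg/kg/hr × 58 kg = 46.4 mg/hr
Rate = 46.4 mg/hr ÷ 1.212644 mg/mL = 38.26351 mL/hr
Time remaining = 62.07924 mL ÷ 38.26351 mL/hr = 1.622414 hr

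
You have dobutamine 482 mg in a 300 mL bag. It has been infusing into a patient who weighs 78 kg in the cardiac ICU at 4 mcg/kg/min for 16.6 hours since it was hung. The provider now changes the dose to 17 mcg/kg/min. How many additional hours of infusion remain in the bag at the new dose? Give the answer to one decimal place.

2.2 hours

Initial rate:
Dose = 4 mcg/kg/min × 78 kg = 312 mcg/min
312 mcg/min × 60 min/hr = 18720 mcg/hr
Concentration = 482 mg ÷ 300 mL = 1.606667 mg/mL = 1606.667 mcg/mL
Rate = 18720 mcg/hr ÷ 1606.667 mcg/mL = 11.65145 mL/hr
Volume infused so far = 11.65145 mL/hr × 16.6 hr = 193.4141 mL
Volume remaining = 300 − 193.4141 = 106.5859 mL
New rate:
Dose = 17 mcg/kg/min × 78 kg = 1326 mcg/min
1326 mcg/min × 60 min/hr = 79560 mcg/hr
Rate = 79560 mcg/hr ÷ 1606.667 mcg/mL = 49.51867 mL/hr
Time remaining = 106.5859 mL ÷ 49.51867 mL/hr = 2.152438 hr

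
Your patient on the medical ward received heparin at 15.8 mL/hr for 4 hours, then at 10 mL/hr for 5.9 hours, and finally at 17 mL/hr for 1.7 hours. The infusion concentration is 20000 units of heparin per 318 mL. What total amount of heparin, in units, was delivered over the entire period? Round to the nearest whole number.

Concentration = 20000 units ÷ 318 mL = 62.89308 units/mL
Stage 1: 15.8 mL/hr × 4 hr = 63.2 mL → 63.2 mL × 62.89308 units/mL = 3974.843 units
Stage 2: 10 mL/hr × 5.9 hr = 59 mL → 59 mL × 62.89308 units/mL = 3710.692 units
Stage 3: 17 mL/hr × 1.7 hr = 28.9 mL → 28.9 mL × 62.89308 units/mL = 1817.61 units
Total = 3974.843 + 3710.692 + 1817.61 = 9503.145 units

9503 units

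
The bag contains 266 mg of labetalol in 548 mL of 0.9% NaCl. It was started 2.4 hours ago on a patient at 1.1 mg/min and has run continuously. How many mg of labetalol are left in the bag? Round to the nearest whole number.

1.1 mg/min × 60 min/hr = 66 mg/hr
Concentration = 266 mg ÷ 548 mL = 0.4854015 mg/mL
Rate = 66 mg/hr ÷ 0.4854015 mg/mL = 135.9699 mL/hr
Volume infused = 135.9699 mL/hr × 2.4 hr = 326.3278 mL
Volume remaining = 548 − 326.3278 = 221.6722 mL
Drug remaining = 221.6722 mL × 0.4854015 mg/mL = 107.6 mg

108 mg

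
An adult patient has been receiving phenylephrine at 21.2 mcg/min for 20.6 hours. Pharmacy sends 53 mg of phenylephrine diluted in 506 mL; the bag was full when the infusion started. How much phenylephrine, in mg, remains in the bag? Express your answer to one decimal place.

21.2 mcg/min × 60 min/hr = 1272 mcg/hr
Concentration = 53 mg ÷ 506 mL = 0.1047431 mg/mL = 104.7431 mcg/mL
Rate = 1272 mcg/hr ÷ 104.7431 mcg/mL = 12.144 mL/hr
Volume infused = 12.144 mL/hr × 20.6 hr = 250.1664 mL
Volume remaining = 506 − 250.1664 = 255.8336 mL
Drug remaining = 255.8336 mL × 104.7431 mcg/mL = 26796.8 mcg = 26.7968 mg

26.8 mg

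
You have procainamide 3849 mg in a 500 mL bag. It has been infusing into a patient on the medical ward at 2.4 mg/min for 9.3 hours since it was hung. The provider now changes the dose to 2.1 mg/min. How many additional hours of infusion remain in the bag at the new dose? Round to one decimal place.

Initial rate:
2.4 mg/min × 60 min/hr = 144 mg/hr
Concentration = 3849 mg ÷ 500 mL = 7.698 mg/mL
Rate = 144 mg/hr ÷ 7.698 mg/mL = 18.70616 mL/hr
Volume infused so far = 18.70616 mL/hr × 9.3 hr = 173.9673 mL
Volume remaining = 500 − 173.9673 = 326.0327 mL
New rate:
2.1 mg/min × 60 min/hr = 126 mg/hr
Rate = 126 mg/hr ÷ 7.698 mg/mL = 16.36789 mL/hr
Time remaining = 326.0327 mL ÷ 16.36789 mL/hr = 19.91905 hr

19.9 hours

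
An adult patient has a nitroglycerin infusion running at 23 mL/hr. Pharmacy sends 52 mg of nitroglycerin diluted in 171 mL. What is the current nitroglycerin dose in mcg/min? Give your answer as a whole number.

Concentration = 52 mg ÷ 171 mL = 0.3040936 mg/mL = 304.0936 mcg/mL
Drug rate = 23 mL/hr × 304.0936 mcg/mL = 6994.152 mcg/hr
6994.152 mcg/hr ÷ 60 min/hr = 116.5692 mcg/min

117 mcg/min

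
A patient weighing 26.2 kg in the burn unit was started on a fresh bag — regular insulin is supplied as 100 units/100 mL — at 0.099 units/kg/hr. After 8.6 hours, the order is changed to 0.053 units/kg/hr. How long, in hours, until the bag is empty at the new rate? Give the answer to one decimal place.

56.0 hours

Initial rate:
Dose = 0.099 units/kg/hr × 26.2 kg = 2.5938 units/hr
Concentration = 100 units ÷ 100 mL = 1 units/mL
Rate = 2.5938 units/hr ÷ 1 units/mL = 2.5938 mL/hr
Volume infused so far = 2.5938 mL/hr × 8.6 hr = 22.30668 mL
Volume remaining = 100 − 22.30668 = 77.69332 mL
New rate:
Dose = 0.053 units/kg/hr × 26.2 kg = 1.3886 units/hr
Rate = 1.3886 units/hr ÷ 1 units/mL = 1.3886 mL/hr
Time remaining = 77.69332 mL ÷ 1.3886 mL/hr = 55.95083 hr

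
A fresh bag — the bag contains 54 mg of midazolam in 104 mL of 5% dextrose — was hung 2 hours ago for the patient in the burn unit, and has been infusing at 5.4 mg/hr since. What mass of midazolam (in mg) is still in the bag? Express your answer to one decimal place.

43.2 mg

Concentration = 54 mg ÷ 104 mL = 0.5192308 mg/mL
Rate = 5.4 mg/hr ÷ 0.5192308 mg/mL = 10.4 mL/hr
Volume infused = 10.4 mL/hr × 2 hr = 20.8 mL
Volume remaining = 104 − 20.8 = 83.2 mL
Drug remaining = 83.2 mL × 0.5192308 mg/mL = 43.2 mg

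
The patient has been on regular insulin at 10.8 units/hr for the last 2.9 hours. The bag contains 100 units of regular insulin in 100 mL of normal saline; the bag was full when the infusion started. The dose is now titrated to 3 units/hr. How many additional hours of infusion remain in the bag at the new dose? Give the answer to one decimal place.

22.9 hours

Initial rate:
Concentration = 100 units ÷ 100 mL = 1 units/mL
Rate = 10.8 units/hr ÷ 1 units/mL = 10.8 mL/hr
Volume infused so far = 10.8 mL/hr × 2.9 hr = 31.32 mL
Volume remaining = 100 − 31.32 = 68.68 mL
New rate:
Rate = 3 units/hr ÷ 1 units/mL = 3 mL/hr
Time remaining = 68.68 mL ÷ 3 mL/hr = 22.89333 hr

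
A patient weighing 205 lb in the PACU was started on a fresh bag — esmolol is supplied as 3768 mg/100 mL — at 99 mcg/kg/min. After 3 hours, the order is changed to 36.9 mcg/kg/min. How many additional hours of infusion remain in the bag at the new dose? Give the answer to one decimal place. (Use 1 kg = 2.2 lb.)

10.2 hours

Initial rate:
Weight = 205 lb ÷ 2.2 lb/kg = 93.18182 kg
Dose = 99 mcg/kg/min × 93.18182 kg = 9225 mcg/min
9225 mcg/min × 60 min/hr = 553500 mcg/hr
Concentration = 3768 mg ÷ 100 mL = 37.68 mg/mL = 37680 mcg/mL
Rate = 553500 mcg/hr ÷ 37680 mcg/mL = 14.68949 mL/hr
Volume infused so far = 14.68949 mL/hr × 3 hr = 44.06847 mL
Volume remaining = 100 − 44.06847 = 55.93153 mL
New rate:
Dose = 36.9 mcg/kg/min × 93.18182 kg = 3438.409 mcg/min
3438.409 mcg/min × 60 min/hr = 206304.5 mcg/hr
Rate = 206304.5 mcg/hr ÷ 37680 mcg/mL = 5.475174 mL/hr
Time remaining = 55.93153 mL ÷ 5.475174 mL/hr = 10.21548 hr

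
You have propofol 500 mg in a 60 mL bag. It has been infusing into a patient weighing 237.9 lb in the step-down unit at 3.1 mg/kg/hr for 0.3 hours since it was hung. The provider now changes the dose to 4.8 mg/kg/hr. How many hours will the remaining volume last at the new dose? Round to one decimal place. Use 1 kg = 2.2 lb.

Initial rate:
Weight = 237.9 lb ÷ 2.2 lb/kg = 108.1364 kg
Dose = 3.1 mg/kg/hr × 108.1364 kg = 335.2227 mg/hr
Concentration = 500 mg ÷ 60 mL = 8.333333 mg/mL
Rate = 335.2227 mg/hr ÷ 8.333333 mg/mL = 40.22673 mL/hr
Volume infused so far = 40.22673 mL/hr × 0.3 hr = 12.06802 mL
Volume remaining = 60 − 12.06802 = 47.93198 mL
New rate:
Dose = 4.8 mg/kg/hr × 108.1364 kg = 519.0545 mg/hr
Rate = 519.0545 mg/hr ÷ 8.333333 mg/mL = 62.28655 mL/hr
Time remaining = 47.93198 mL ÷ 62.28655 mL/hr = 0.7695399 hr

0.8 hours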